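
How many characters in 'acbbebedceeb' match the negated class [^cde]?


Negated class [^cde] matches any char NOT in {c, d, e}
Scanning 'acbbebedceeb':
  pos 0: 'a' -> MATCH
  pos 1: 'c' -> no (excluded)
  pos 2: 'b' -> MATCH
  pos 3: 'b' -> MATCH
  pos 4: 'e' -> no (excluded)
  pos 5: 'b' -> MATCH
  pos 6: 'e' -> no (excluded)
  pos 7: 'd' -> no (excluded)
  pos 8: 'c' -> no (excluded)
  pos 9: 'e' -> no (excluded)
  pos 10: 'e' -> no (excluded)
  pos 11: 'b' -> MATCH
Total matches: 5

5


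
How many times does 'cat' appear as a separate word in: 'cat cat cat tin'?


Scanning each word for exact match 'cat':
  Word 1: 'cat' -> MATCH
  Word 2: 'cat' -> MATCH
  Word 3: 'cat' -> MATCH
  Word 4: 'tin' -> no
Total matches: 3

3


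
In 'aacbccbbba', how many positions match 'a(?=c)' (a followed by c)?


Lookahead 'a(?=c)' matches 'a' only when followed by 'c'.
String: 'aacbccbbba'
Checking each position where char is 'a':
  pos 0: 'a' -> no (next='a')
  pos 1: 'a' -> MATCH (next='c')
Matching positions: [1]
Count: 1

1


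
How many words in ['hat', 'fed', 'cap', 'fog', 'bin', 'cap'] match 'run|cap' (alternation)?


Alternation 'run|cap' matches either 'run' or 'cap'.
Checking each word:
  'hat' -> no
  'fed' -> no
  'cap' -> MATCH
  'fog' -> no
  'bin' -> no
  'cap' -> MATCH
Matches: ['cap', 'cap']
Count: 2

2


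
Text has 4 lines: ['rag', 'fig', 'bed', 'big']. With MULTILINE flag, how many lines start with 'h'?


With MULTILINE flag, ^ matches the start of each line.
Lines: ['rag', 'fig', 'bed', 'big']
Checking which lines start with 'h':
  Line 1: 'rag' -> no
  Line 2: 'fig' -> no
  Line 3: 'bed' -> no
  Line 4: 'big' -> no
Matching lines: []
Count: 0

0


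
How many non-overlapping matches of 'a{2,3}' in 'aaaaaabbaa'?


Pattern 'a{2,3}' matches between 2 and 3 consecutive a's (greedy).
String: 'aaaaaabbaa'
Finding runs of a's and applying greedy matching:
  Run at pos 0: 'aaaaaa' (length 6)
  Run at pos 8: 'aa' (length 2)
Matches: ['aaa', 'aaa', 'aa']
Count: 3

3


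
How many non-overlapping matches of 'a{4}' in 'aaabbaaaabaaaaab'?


Pattern 'a{4}' matches exactly 4 consecutive a's (greedy, non-overlapping).
String: 'aaabbaaaabaaaaab'
Scanning for runs of a's:
  Run at pos 0: 'aaa' (length 3) -> 0 match(es)
  Run at pos 5: 'aaaa' (length 4) -> 1 match(es)
  Run at pos 10: 'aaaaa' (length 5) -> 1 match(es)
Matches found: ['aaaa', 'aaaa']
Total: 2

2


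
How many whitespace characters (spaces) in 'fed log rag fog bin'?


\s matches whitespace characters (spaces, tabs, etc.).
Text: 'fed log rag fog bin'
This text has 5 words separated by spaces.
Number of spaces = number of words - 1 = 5 - 1 = 4

4


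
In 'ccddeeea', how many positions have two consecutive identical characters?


Looking for consecutive identical characters in 'ccddeeea':
  pos 0-1: 'c' vs 'c' -> MATCH ('cc')
  pos 1-2: 'c' vs 'd' -> different
  pos 2-3: 'd' vs 'd' -> MATCH ('dd')
  pos 3-4: 'd' vs 'e' -> different
  pos 4-5: 'e' vs 'e' -> MATCH ('ee')
  pos 5-6: 'e' vs 'e' -> MATCH ('ee')
  pos 6-7: 'e' vs 'a' -> different
Consecutive identical pairs: ['cc', 'dd', 'ee', 'ee']
Count: 4

4


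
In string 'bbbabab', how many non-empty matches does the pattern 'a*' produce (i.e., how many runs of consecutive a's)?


Pattern 'a*' matches zero or more a's. We want non-empty runs of consecutive a's.
String: 'bbbabab'
Walking through the string to find runs of a's:
  Run 1: positions 3-3 -> 'a'
  Run 2: positions 5-5 -> 'a'
Non-empty runs found: ['a', 'a']
Count: 2

2


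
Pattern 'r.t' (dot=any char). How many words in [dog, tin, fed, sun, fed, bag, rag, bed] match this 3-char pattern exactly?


Pattern 'r.t' means: starts with 'r', any single char, ends with 't'.
Checking each word (must be exactly 3 chars):
  'dog' (len=3): no
  'tin' (len=3): no
  'fed' (len=3): no
  'sun' (len=3): no
  'fed' (len=3): no
  'bag' (len=3): no
  'rag' (len=3): no
  'bed' (len=3): no
Matching words: []
Total: 0

0


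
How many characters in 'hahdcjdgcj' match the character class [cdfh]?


Character class [cdfh] matches any of: {c, d, f, h}
Scanning string 'hahdcjdgcj' character by character:
  pos 0: 'h' -> MATCH
  pos 1: 'a' -> no
  pos 2: 'h' -> MATCH
  pos 3: 'd' -> MATCH
  pos 4: 'c' -> MATCH
  pos 5: 'j' -> no
  pos 6: 'd' -> MATCH
  pos 7: 'g' -> no
  pos 8: 'c' -> MATCH
  pos 9: 'j' -> no
Total matches: 6

6


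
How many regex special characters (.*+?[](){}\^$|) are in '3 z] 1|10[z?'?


Regex special characters are: . * + ? [ ] ( ) { } \ ^ $ |
Scanning '3 z] 1|10[z?':
  pos 3: ']' -> SPECIAL
  pos 6: '|' -> SPECIAL
  pos 9: '[' -> SPECIAL
  pos 11: '?' -> SPECIAL
Special chars found: [']', '|', '[', '?']
Total: 4

4


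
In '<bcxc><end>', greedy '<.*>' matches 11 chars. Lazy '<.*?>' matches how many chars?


Greedy '<.*>' tries to match as MUCH as possible.
Lazy '<.*?>' tries to match as LITTLE as possible.

String: '<bcxc><end>'
Greedy '<.*>' starts at first '<' and extends to the LAST '>': '<bcxc><end>' (11 chars)
Lazy '<.*?>' starts at first '<' and stops at the FIRST '>': '<bcxc>' (6 chars)

6


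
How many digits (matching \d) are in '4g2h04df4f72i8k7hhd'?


\d matches any digit 0-9.
Scanning '4g2h04df4f72i8k7hhd':
  pos 0: '4' -> DIGIT
  pos 2: '2' -> DIGIT
  pos 4: '0' -> DIGIT
  pos 5: '4' -> DIGIT
  pos 8: '4' -> DIGIT
  pos 10: '7' -> DIGIT
  pos 11: '2' -> DIGIT
  pos 13: '8' -> DIGIT
  pos 15: '7' -> DIGIT
Digits found: ['4', '2', '0', '4', '4', '7', '2', '8', '7']
Total: 9

9


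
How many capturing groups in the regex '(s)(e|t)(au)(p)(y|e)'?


To count capturing groups, count each '(' that starts a group.
Pattern: '(s)(e|t)(au)(p)(y|e)'
Walking through the pattern:
  Position 0: '(' -> group #1
  Position 3: '(' -> group #2
  Position 8: '(' -> group #3
  Position 12: '(' -> group #4
  Position 15: '(' -> group #5
Total capturing groups: 5

5


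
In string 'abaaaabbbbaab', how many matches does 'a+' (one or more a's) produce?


Pattern 'a+' matches one or more consecutive a's.
String: 'abaaaabbbbaab'
Scanning for runs of a:
  Match 1: 'a' (length 1)
  Match 2: 'aaaa' (length 4)
  Match 3: 'aa' (length 2)
Total matches: 3

3


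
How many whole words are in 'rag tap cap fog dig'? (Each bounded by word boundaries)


Word boundaries (\b) mark the start/end of each word.
Text: 'rag tap cap fog dig'
Splitting by whitespace:
  Word 1: 'rag'
  Word 2: 'tap'
  Word 3: 'cap'
  Word 4: 'fog'
  Word 5: 'dig'
Total whole words: 5

5


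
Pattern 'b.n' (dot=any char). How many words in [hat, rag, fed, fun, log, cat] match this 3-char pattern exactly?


Pattern 'b.n' means: starts with 'b', any single char, ends with 'n'.
Checking each word (must be exactly 3 chars):
  'hat' (len=3): no
  'rag' (len=3): no
  'fed' (len=3): no
  'fun' (len=3): no
  'log' (len=3): no
  'cat' (len=3): no
Matching words: []
Total: 0

0


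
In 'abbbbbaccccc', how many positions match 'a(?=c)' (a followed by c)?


Lookahead 'a(?=c)' matches 'a' only when followed by 'c'.
String: 'abbbbbaccccc'
Checking each position where char is 'a':
  pos 0: 'a' -> no (next='b')
  pos 6: 'a' -> MATCH (next='c')
Matching positions: [6]
Count: 1

1


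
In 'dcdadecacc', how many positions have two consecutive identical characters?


Looking for consecutive identical characters in 'dcdadecacc':
  pos 0-1: 'd' vs 'c' -> different
  pos 1-2: 'c' vs 'd' -> different
  pos 2-3: 'd' vs 'a' -> different
  pos 3-4: 'a' vs 'd' -> different
  pos 4-5: 'd' vs 'e' -> different
  pos 5-6: 'e' vs 'c' -> different
  pos 6-7: 'c' vs 'a' -> different
  pos 7-8: 'a' vs 'c' -> different
  pos 8-9: 'c' vs 'c' -> MATCH ('cc')
Consecutive identical pairs: ['cc']
Count: 1

1


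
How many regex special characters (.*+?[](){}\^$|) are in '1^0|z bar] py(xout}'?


Regex special characters are: . * + ? [ ] ( ) { } \ ^ $ |
Scanning '1^0|z bar] py(xout}':
  pos 1: '^' -> SPECIAL
  pos 3: '|' -> SPECIAL
  pos 9: ']' -> SPECIAL
  pos 13: '(' -> SPECIAL
  pos 18: '}' -> SPECIAL
Special chars found: ['^', '|', ']', '(', '}']
Total: 5

5


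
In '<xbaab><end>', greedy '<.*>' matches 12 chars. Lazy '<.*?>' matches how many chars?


Greedy '<.*>' tries to match as MUCH as possible.
Lazy '<.*?>' tries to match as LITTLE as possible.

String: '<xbaab><end>'
Greedy '<.*>' starts at first '<' and extends to the LAST '>': '<xbaab><end>' (12 chars)
Lazy '<.*?>' starts at first '<' and stops at the FIRST '>': '<xbaab>' (7 chars)

7


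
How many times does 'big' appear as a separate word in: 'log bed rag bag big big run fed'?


Scanning each word for exact match 'big':
  Word 1: 'log' -> no
  Word 2: 'bed' -> no
  Word 3: 'rag' -> no
  Word 4: 'bag' -> no
  Word 5: 'big' -> MATCH
  Word 6: 'big' -> MATCH
  Word 7: 'run' -> no
  Word 8: 'fed' -> no
Total matches: 2

2


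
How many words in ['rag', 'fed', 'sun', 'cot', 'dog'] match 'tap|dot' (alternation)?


Alternation 'tap|dot' matches either 'tap' or 'dot'.
Checking each word:
  'rag' -> no
  'fed' -> no
  'sun' -> no
  'cot' -> no
  'dog' -> no
Matches: []
Count: 0

0


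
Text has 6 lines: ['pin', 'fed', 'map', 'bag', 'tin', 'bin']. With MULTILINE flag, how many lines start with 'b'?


With MULTILINE flag, ^ matches the start of each line.
Lines: ['pin', 'fed', 'map', 'bag', 'tin', 'bin']
Checking which lines start with 'b':
  Line 1: 'pin' -> no
  Line 2: 'fed' -> no
  Line 3: 'map' -> no
  Line 4: 'bag' -> MATCH
  Line 5: 'tin' -> no
  Line 6: 'bin' -> MATCH
Matching lines: ['bag', 'bin']
Count: 2

2


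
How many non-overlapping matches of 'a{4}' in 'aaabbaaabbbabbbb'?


Pattern 'a{4}' matches exactly 4 consecutive a's (greedy, non-overlapping).
String: 'aaabbaaabbbabbbb'
Scanning for runs of a's:
  Run at pos 0: 'aaa' (length 3) -> 0 match(es)
  Run at pos 5: 'aaa' (length 3) -> 0 match(es)
  Run at pos 11: 'a' (length 1) -> 0 match(es)
Matches found: []
Total: 0

0


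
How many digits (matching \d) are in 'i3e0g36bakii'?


\d matches any digit 0-9.
Scanning 'i3e0g36bakii':
  pos 1: '3' -> DIGIT
  pos 3: '0' -> DIGIT
  pos 5: '3' -> DIGIT
  pos 6: '6' -> DIGIT
Digits found: ['3', '0', '3', '6']
Total: 4

4


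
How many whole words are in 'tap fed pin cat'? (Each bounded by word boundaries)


Word boundaries (\b) mark the start/end of each word.
Text: 'tap fed pin cat'
Splitting by whitespace:
  Word 1: 'tap'
  Word 2: 'fed'
  Word 3: 'pin'
  Word 4: 'cat'
Total whole words: 4

4


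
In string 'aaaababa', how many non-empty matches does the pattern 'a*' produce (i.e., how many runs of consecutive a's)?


Pattern 'a*' matches zero or more a's. We want non-empty runs of consecutive a's.
String: 'aaaababa'
Walking through the string to find runs of a's:
  Run 1: positions 0-3 -> 'aaaa'
  Run 2: positions 5-5 -> 'a'
  Run 3: positions 7-7 -> 'a'
Non-empty runs found: ['aaaa', 'a', 'a']
Count: 3

3


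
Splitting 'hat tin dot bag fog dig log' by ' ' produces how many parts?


Splitting by ' ' breaks the string at each occurrence of the separator.
Text: 'hat tin dot bag fog dig log'
Parts after split:
  Part 1: 'hat'
  Part 2: 'tin'
  Part 3: 'dot'
  Part 4: 'bag'
  Part 5: 'fog'
  Part 6: 'dig'
  Part 7: 'log'
Total parts: 7

7


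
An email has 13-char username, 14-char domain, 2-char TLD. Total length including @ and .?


An email address has format: username@domain.tld
Username length: 13
'@' character: 1
Domain length: 14
'.' character: 1
TLD length: 2
Total = 13 + 1 + 14 + 1 + 2 = 31

31


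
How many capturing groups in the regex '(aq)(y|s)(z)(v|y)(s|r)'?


To count capturing groups, count each '(' that starts a group.
Pattern: '(aq)(y|s)(z)(v|y)(s|r)'
Walking through the pattern:
  Position 0: '(' -> group #1
  Position 4: '(' -> group #2
  Position 9: '(' -> group #3
  Position 12: '(' -> group #4
  Position 17: '(' -> group #5
Total capturing groups: 5

5


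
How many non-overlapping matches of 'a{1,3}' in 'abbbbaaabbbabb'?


Pattern 'a{1,3}' matches between 1 and 3 consecutive a's (greedy).
String: 'abbbbaaabbbabb'
Finding runs of a's and applying greedy matching:
  Run at pos 0: 'a' (length 1)
  Run at pos 5: 'aaa' (length 3)
  Run at pos 11: 'a' (length 1)
Matches: ['a', 'aaa', 'a']
Count: 3

3


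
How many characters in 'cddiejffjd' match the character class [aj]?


Character class [aj] matches any of: {a, j}
Scanning string 'cddiejffjd' character by character:
  pos 0: 'c' -> no
  pos 1: 'd' -> no
  pos 2: 'd' -> no
  pos 3: 'i' -> no
  pos 4: 'e' -> no
  pos 5: 'j' -> MATCH
  pos 6: 'f' -> no
  pos 7: 'f' -> no
  pos 8: 'j' -> MATCH
  pos 9: 'd' -> no
Total matches: 2

2


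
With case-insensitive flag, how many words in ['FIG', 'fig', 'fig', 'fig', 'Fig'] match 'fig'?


Case-insensitive matching: compare each word's lowercase form to 'fig'.
  'FIG' -> lower='fig' -> MATCH
  'fig' -> lower='fig' -> MATCH
  'fig' -> lower='fig' -> MATCH
  'fig' -> lower='fig' -> MATCH
  'Fig' -> lower='fig' -> MATCH
Matches: ['FIG', 'fig', 'fig', 'fig', 'Fig']
Count: 5

5


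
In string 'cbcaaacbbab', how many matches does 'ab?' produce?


Pattern 'ab?' matches 'a' optionally followed by 'b'.
String: 'cbcaaacbbab'
Scanning left to right for 'a' then checking next char:
  Match 1: 'a' (a not followed by b)
  Match 2: 'a' (a not followed by b)
  Match 3: 'a' (a not followed by b)
  Match 4: 'ab' (a followed by b)
Total matches: 4

4


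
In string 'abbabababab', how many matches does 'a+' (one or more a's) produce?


Pattern 'a+' matches one or more consecutive a's.
String: 'abbabababab'
Scanning for runs of a:
  Match 1: 'a' (length 1)
  Match 2: 'a' (length 1)
  Match 3: 'a' (length 1)
  Match 4: 'a' (length 1)
  Match 5: 'a' (length 1)
Total matches: 5

5


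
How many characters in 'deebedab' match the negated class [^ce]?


Negated class [^ce] matches any char NOT in {c, e}
Scanning 'deebedab':
  pos 0: 'd' -> MATCH
  pos 1: 'e' -> no (excluded)
  pos 2: 'e' -> no (excluded)
  pos 3: 'b' -> MATCH
  pos 4: 'e' -> no (excluded)
  pos 5: 'd' -> MATCH
  pos 6: 'a' -> MATCH
  pos 7: 'b' -> MATCH
Total matches: 5

5


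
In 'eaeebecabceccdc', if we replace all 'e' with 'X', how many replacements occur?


re.sub('e', 'X', text) replaces every occurrence of 'e' with 'X'.
Text: 'eaeebecabceccdc'
Scanning for 'e':
  pos 0: 'e' -> replacement #1
  pos 2: 'e' -> replacement #2
  pos 3: 'e' -> replacement #3
  pos 5: 'e' -> replacement #4
  pos 10: 'e' -> replacement #5
Total replacements: 5

5


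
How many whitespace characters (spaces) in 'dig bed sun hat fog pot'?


\s matches whitespace characters (spaces, tabs, etc.).
Text: 'dig bed sun hat fog pot'
This text has 6 words separated by spaces.
Number of spaces = number of words - 1 = 6 - 1 = 5

5


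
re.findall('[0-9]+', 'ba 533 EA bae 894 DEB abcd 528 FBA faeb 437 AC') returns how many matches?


Pattern '[0-9]+' finds one or more digits.
Text: 'ba 533 EA bae 894 DEB abcd 528 FBA faeb 437 AC'
Scanning for matches:
  Match 1: '533'
  Match 2: '894'
  Match 3: '528'
  Match 4: '437'
Total matches: 4

4


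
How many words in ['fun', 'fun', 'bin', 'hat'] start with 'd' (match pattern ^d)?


Pattern ^d anchors to start of word. Check which words begin with 'd':
  'fun' -> no
  'fun' -> no
  'bin' -> no
  'hat' -> no
Matching words: []
Count: 0

0


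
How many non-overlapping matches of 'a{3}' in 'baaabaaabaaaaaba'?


Pattern 'a{3}' matches exactly 3 consecutive a's (greedy, non-overlapping).
String: 'baaabaaabaaaaaba'
Scanning for runs of a's:
  Run at pos 1: 'aaa' (length 3) -> 1 match(es)
  Run at pos 5: 'aaa' (length 3) -> 1 match(es)
  Run at pos 9: 'aaaaa' (length 5) -> 1 match(es)
  Run at pos 15: 'a' (length 1) -> 0 match(es)
Matches found: ['aaa', 'aaa', 'aaa']
Total: 3

3


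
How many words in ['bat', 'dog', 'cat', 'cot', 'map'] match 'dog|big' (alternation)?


Alternation 'dog|big' matches either 'dog' or 'big'.
Checking each word:
  'bat' -> no
  'dog' -> MATCH
  'cat' -> no
  'cot' -> no
  'map' -> no
Matches: ['dog']
Count: 1

1


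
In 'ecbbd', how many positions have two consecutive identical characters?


Looking for consecutive identical characters in 'ecbbd':
  pos 0-1: 'e' vs 'c' -> different
  pos 1-2: 'c' vs 'b' -> different
  pos 2-3: 'b' vs 'b' -> MATCH ('bb')
  pos 3-4: 'b' vs 'd' -> different
Consecutive identical pairs: ['bb']
Count: 1

1


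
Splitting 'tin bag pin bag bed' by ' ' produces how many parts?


Splitting by ' ' breaks the string at each occurrence of the separator.
Text: 'tin bag pin bag bed'
Parts after split:
  Part 1: 'tin'
  Part 2: 'bag'
  Part 3: 'pin'
  Part 4: 'bag'
  Part 5: 'bed'
Total parts: 5

5


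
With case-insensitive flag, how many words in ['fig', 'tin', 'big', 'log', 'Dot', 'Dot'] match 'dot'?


Case-insensitive matching: compare each word's lowercase form to 'dot'.
  'fig' -> lower='fig' -> no
  'tin' -> lower='tin' -> no
  'big' -> lower='big' -> no
  'log' -> lower='log' -> no
  'Dot' -> lower='dot' -> MATCH
  'Dot' -> lower='dot' -> MATCH
Matches: ['Dot', 'Dot']
Count: 2

2


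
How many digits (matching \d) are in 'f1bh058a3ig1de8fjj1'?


\d matches any digit 0-9.
Scanning 'f1bh058a3ig1de8fjj1':
  pos 1: '1' -> DIGIT
  pos 4: '0' -> DIGIT
  pos 5: '5' -> DIGIT
  pos 6: '8' -> DIGIT
  pos 8: '3' -> DIGIT
  pos 11: '1' -> DIGIT
  pos 14: '8' -> DIGIT
  pos 18: '1' -> DIGIT
Digits found: ['1', '0', '5', '8', '3', '1', '8', '1']
Total: 8

8


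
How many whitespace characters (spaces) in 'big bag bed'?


\s matches whitespace characters (spaces, tabs, etc.).
Text: 'big bag bed'
This text has 3 words separated by spaces.
Number of spaces = number of words - 1 = 3 - 1 = 2

2


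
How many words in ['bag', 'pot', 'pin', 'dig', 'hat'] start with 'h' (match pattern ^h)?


Pattern ^h anchors to start of word. Check which words begin with 'h':
  'bag' -> no
  'pot' -> no
  'pin' -> no
  'dig' -> no
  'hat' -> MATCH (starts with 'h')
Matching words: ['hat']
Count: 1

1


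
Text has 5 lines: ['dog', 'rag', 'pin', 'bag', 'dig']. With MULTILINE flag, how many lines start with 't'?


With MULTILINE flag, ^ matches the start of each line.
Lines: ['dog', 'rag', 'pin', 'bag', 'dig']
Checking which lines start with 't':
  Line 1: 'dog' -> no
  Line 2: 'rag' -> no
  Line 3: 'pin' -> no
  Line 4: 'bag' -> no
  Line 5: 'dig' -> no
Matching lines: []
Count: 0

0


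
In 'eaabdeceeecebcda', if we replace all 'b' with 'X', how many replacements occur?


re.sub('b', 'X', text) replaces every occurrence of 'b' with 'X'.
Text: 'eaabdeceeecebcda'
Scanning for 'b':
  pos 3: 'b' -> replacement #1
  pos 12: 'b' -> replacement #2
Total replacements: 2

2


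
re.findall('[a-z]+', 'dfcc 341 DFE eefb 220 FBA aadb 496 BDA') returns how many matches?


Pattern '[a-z]+' finds one or more lowercase letters.
Text: 'dfcc 341 DFE eefb 220 FBA aadb 496 BDA'
Scanning for matches:
  Match 1: 'dfcc'
  Match 2: 'eefb'
  Match 3: 'aadb'
Total matches: 3

3


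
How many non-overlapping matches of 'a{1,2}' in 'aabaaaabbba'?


Pattern 'a{1,2}' matches between 1 and 2 consecutive a's (greedy).
String: 'aabaaaabbba'
Finding runs of a's and applying greedy matching:
  Run at pos 0: 'aa' (length 2)
  Run at pos 3: 'aaaa' (length 4)
  Run at pos 10: 'a' (length 1)
Matches: ['aa', 'aa', 'aa', 'a']
Count: 4

4


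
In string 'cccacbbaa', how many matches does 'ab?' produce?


Pattern 'ab?' matches 'a' optionally followed by 'b'.
String: 'cccacbbaa'
Scanning left to right for 'a' then checking next char:
  Match 1: 'a' (a not followed by b)
  Match 2: 'a' (a not followed by b)
  Match 3: 'a' (a not followed by b)
Total matches: 3

3


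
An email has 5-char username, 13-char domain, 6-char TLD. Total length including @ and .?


An email address has format: username@domain.tld
Username length: 5
'@' character: 1
Domain length: 13
'.' character: 1
TLD length: 6
Total = 5 + 1 + 13 + 1 + 6 = 26

26


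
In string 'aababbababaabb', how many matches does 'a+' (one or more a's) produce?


Pattern 'a+' matches one or more consecutive a's.
String: 'aababbababaabb'
Scanning for runs of a:
  Match 1: 'aa' (length 2)
  Match 2: 'a' (length 1)
  Match 3: 'a' (length 1)
  Match 4: 'a' (length 1)
  Match 5: 'aa' (length 2)
Total matches: 5

5


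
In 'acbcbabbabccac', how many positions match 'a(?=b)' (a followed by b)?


Lookahead 'a(?=b)' matches 'a' only when followed by 'b'.
String: 'acbcbabbabccac'
Checking each position where char is 'a':
  pos 0: 'a' -> no (next='c')
  pos 5: 'a' -> MATCH (next='b')
  pos 8: 'a' -> MATCH (next='b')
  pos 12: 'a' -> no (next='c')
Matching positions: [5, 8]
Count: 2

2


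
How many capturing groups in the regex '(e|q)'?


To count capturing groups, count each '(' that starts a group.
Pattern: '(e|q)'
Walking through the pattern:
  Position 0: '(' -> group #1
Total capturing groups: 1

1


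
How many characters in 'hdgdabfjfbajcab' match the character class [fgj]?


Character class [fgj] matches any of: {f, g, j}
Scanning string 'hdgdabfjfbajcab' character by character:
  pos 0: 'h' -> no
  pos 1: 'd' -> no
  pos 2: 'g' -> MATCH
  pos 3: 'd' -> no
  pos 4: 'a' -> no
  pos 5: 'b' -> no
  pos 6: 'f' -> MATCH
  pos 7: 'j' -> MATCH
  pos 8: 'f' -> MATCH
  pos 9: 'b' -> no
  pos 10: 'a' -> no
  pos 11: 'j' -> MATCH
  pos 12: 'c' -> no
  pos 13: 'a' -> no
  pos 14: 'b' -> no
Total matches: 5

5


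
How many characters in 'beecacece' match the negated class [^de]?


Negated class [^de] matches any char NOT in {d, e}
Scanning 'beecacece':
  pos 0: 'b' -> MATCH
  pos 1: 'e' -> no (excluded)
  pos 2: 'e' -> no (excluded)
  pos 3: 'c' -> MATCH
  pos 4: 'a' -> MATCH
  pos 5: 'c' -> MATCH
  pos 6: 'e' -> no (excluded)
  pos 7: 'c' -> MATCH
  pos 8: 'e' -> no (excluded)
Total matches: 5

5


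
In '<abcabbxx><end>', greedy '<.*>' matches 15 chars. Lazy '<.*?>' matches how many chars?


Greedy '<.*>' tries to match as MUCH as possible.
Lazy '<.*?>' tries to match as LITTLE as possible.

String: '<abcabbxx><end>'
Greedy '<.*>' starts at first '<' and extends to the LAST '>': '<abcabbxx><end>' (15 chars)
Lazy '<.*?>' starts at first '<' and stops at the FIRST '>': '<abcabbxx>' (10 chars)

10


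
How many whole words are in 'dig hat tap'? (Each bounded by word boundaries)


Word boundaries (\b) mark the start/end of each word.
Text: 'dig hat tap'
Splitting by whitespace:
  Word 1: 'dig'
  Word 2: 'hat'
  Word 3: 'tap'
Total whole words: 3

3


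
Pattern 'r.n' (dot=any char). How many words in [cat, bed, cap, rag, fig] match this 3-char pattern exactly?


Pattern 'r.n' means: starts with 'r', any single char, ends with 'n'.
Checking each word (must be exactly 3 chars):
  'cat' (len=3): no
  'bed' (len=3): no
  'cap' (len=3): no
  'rag' (len=3): no
  'fig' (len=3): no
Matching words: []
Total: 0

0


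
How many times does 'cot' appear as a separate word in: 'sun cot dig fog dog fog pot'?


Scanning each word for exact match 'cot':
  Word 1: 'sun' -> no
  Word 2: 'cot' -> MATCH
  Word 3: 'dig' -> no
  Word 4: 'fog' -> no
  Word 5: 'dog' -> no
  Word 6: 'fog' -> no
  Word 7: 'pot' -> no
Total matches: 1

1


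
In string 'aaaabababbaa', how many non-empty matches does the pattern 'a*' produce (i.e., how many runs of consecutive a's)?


Pattern 'a*' matches zero or more a's. We want non-empty runs of consecutive a's.
String: 'aaaabababbaa'
Walking through the string to find runs of a's:
  Run 1: positions 0-3 -> 'aaaa'
  Run 2: positions 5-5 -> 'a'
  Run 3: positions 7-7 -> 'a'
  Run 4: positions 10-11 -> 'aa'
Non-empty runs found: ['aaaa', 'a', 'a', 'aa']
Count: 4

4


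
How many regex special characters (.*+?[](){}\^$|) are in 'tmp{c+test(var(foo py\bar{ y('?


Regex special characters are: . * + ? [ ] ( ) { } \ ^ $ |
Scanning 'tmp{c+test(var(foo py\bar{ y(':
  pos 3: '{' -> SPECIAL
  pos 5: '+' -> SPECIAL
  pos 10: '(' -> SPECIAL
  pos 14: '(' -> SPECIAL
  pos 21: '\' -> SPECIAL
  pos 25: '{' -> SPECIAL
  pos 28: '(' -> SPECIAL
Special chars found: ['{', '+', '(', '(', '\\', '{', '(']
Total: 7

7


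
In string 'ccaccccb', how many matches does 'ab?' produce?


Pattern 'ab?' matches 'a' optionally followed by 'b'.
String: 'ccaccccb'
Scanning left to right for 'a' then checking next char:
  Match 1: 'a' (a not followed by b)
Total matches: 1

1


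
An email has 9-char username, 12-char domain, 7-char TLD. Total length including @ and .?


An email address has format: username@domain.tld
Username length: 9
'@' character: 1
Domain length: 12
'.' character: 1
TLD length: 7
Total = 9 + 1 + 12 + 1 + 7 = 30

30


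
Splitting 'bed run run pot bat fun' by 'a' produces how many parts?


Splitting by 'a' breaks the string at each occurrence of the separator.
Text: 'bed run run pot bat fun'
Parts after split:
  Part 1: 'bed run run pot b'
  Part 2: 't fun'
Total parts: 2

2


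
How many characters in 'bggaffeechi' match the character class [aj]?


Character class [aj] matches any of: {a, j}
Scanning string 'bggaffeechi' character by character:
  pos 0: 'b' -> no
  pos 1: 'g' -> no
  pos 2: 'g' -> no
  pos 3: 'a' -> MATCH
  pos 4: 'f' -> no
  pos 5: 'f' -> no
  pos 6: 'e' -> no
  pos 7: 'e' -> no
  pos 8: 'c' -> no
  pos 9: 'h' -> no
  pos 10: 'i' -> no
Total matches: 1

1


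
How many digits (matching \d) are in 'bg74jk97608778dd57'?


\d matches any digit 0-9.
Scanning 'bg74jk97608778dd57':
  pos 2: '7' -> DIGIT
  pos 3: '4' -> DIGIT
  pos 6: '9' -> DIGIT
  pos 7: '7' -> DIGIT
  pos 8: '6' -> DIGIT
  pos 9: '0' -> DIGIT
  pos 10: '8' -> DIGIT
  pos 11: '7' -> DIGIT
  pos 12: '7' -> DIGIT
  pos 13: '8' -> DIGIT
  pos 16: '5' -> DIGIT
  pos 17: '7' -> DIGIT
Digits found: ['7', '4', '9', '7', '6', '0', '8', '7', '7', '8', '5', '7']
Total: 12

12


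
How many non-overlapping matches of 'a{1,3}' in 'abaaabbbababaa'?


Pattern 'a{1,3}' matches between 1 and 3 consecutive a's (greedy).
String: 'abaaabbbababaa'
Finding runs of a's and applying greedy matching:
  Run at pos 0: 'a' (length 1)
  Run at pos 2: 'aaa' (length 3)
  Run at pos 8: 'a' (length 1)
  Run at pos 10: 'a' (length 1)
  Run at pos 12: 'aa' (length 2)
Matches: ['a', 'aaa', 'a', 'a', 'aa']
Count: 5

5


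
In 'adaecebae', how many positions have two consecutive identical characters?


Looking for consecutive identical characters in 'adaecebae':
  pos 0-1: 'a' vs 'd' -> different
  pos 1-2: 'd' vs 'a' -> different
  pos 2-3: 'a' vs 'e' -> different
  pos 3-4: 'e' vs 'c' -> different
  pos 4-5: 'c' vs 'e' -> different
  pos 5-6: 'e' vs 'b' -> different
  pos 6-7: 'b' vs 'a' -> different
  pos 7-8: 'a' vs 'e' -> different
Consecutive identical pairs: []
Count: 0

0


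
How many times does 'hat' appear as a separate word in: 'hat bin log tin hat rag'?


Scanning each word for exact match 'hat':
  Word 1: 'hat' -> MATCH
  Word 2: 'bin' -> no
  Word 3: 'log' -> no
  Word 4: 'tin' -> no
  Word 5: 'hat' -> MATCH
  Word 6: 'rag' -> no
Total matches: 2

2


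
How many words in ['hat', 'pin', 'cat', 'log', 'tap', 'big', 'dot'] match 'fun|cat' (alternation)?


Alternation 'fun|cat' matches either 'fun' or 'cat'.
Checking each word:
  'hat' -> no
  'pin' -> no
  'cat' -> MATCH
  'log' -> no
  'tap' -> no
  'big' -> no
  'dot' -> no
Matches: ['cat']
Count: 1

1


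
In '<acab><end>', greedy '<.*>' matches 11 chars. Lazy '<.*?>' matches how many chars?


Greedy '<.*>' tries to match as MUCH as possible.
Lazy '<.*?>' tries to match as LITTLE as possible.

String: '<acab><end>'
Greedy '<.*>' starts at first '<' and extends to the LAST '>': '<acab><end>' (11 chars)
Lazy '<.*?>' starts at first '<' and stops at the FIRST '>': '<acab>' (6 chars)

6


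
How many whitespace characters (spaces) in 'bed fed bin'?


\s matches whitespace characters (spaces, tabs, etc.).
Text: 'bed fed bin'
This text has 3 words separated by spaces.
Number of spaces = number of words - 1 = 3 - 1 = 2

2


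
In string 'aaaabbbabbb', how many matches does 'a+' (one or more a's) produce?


Pattern 'a+' matches one or more consecutive a's.
String: 'aaaabbbabbb'
Scanning for runs of a:
  Match 1: 'aaaa' (length 4)
  Match 2: 'a' (length 1)
Total matches: 2

2


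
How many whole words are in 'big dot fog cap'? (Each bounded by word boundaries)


Word boundaries (\b) mark the start/end of each word.
Text: 'big dot fog cap'
Splitting by whitespace:
  Word 1: 'big'
  Word 2: 'dot'
  Word 3: 'fog'
  Word 4: 'cap'
Total whole words: 4

4


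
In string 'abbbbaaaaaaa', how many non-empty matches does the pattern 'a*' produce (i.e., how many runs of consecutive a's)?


Pattern 'a*' matches zero or more a's. We want non-empty runs of consecutive a's.
String: 'abbbbaaaaaaa'
Walking through the string to find runs of a's:
  Run 1: positions 0-0 -> 'a'
  Run 2: positions 5-11 -> 'aaaaaaa'
Non-empty runs found: ['a', 'aaaaaaa']
Count: 2

2


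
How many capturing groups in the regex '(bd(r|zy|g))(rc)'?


To count capturing groups, count each '(' that starts a group.
Pattern: '(bd(r|zy|g))(rc)'
Walking through the pattern:
  Position 0: '(' -> group #1
  Position 3: '(' -> group #2
  Position 12: '(' -> group #3
Total capturing groups: 3

3


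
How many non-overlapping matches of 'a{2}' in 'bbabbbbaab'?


Pattern 'a{2}' matches exactly 2 consecutive a's (greedy, non-overlapping).
String: 'bbabbbbaab'
Scanning for runs of a's:
  Run at pos 2: 'a' (length 1) -> 0 match(es)
  Run at pos 7: 'aa' (length 2) -> 1 match(es)
Matches found: ['aa']
Total: 1

1


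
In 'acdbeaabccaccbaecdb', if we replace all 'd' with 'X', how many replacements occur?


re.sub('d', 'X', text) replaces every occurrence of 'd' with 'X'.
Text: 'acdbeaabccaccbaecdb'
Scanning for 'd':
  pos 2: 'd' -> replacement #1
  pos 17: 'd' -> replacement #2
Total replacements: 2

2


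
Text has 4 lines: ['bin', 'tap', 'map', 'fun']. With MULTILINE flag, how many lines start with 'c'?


With MULTILINE flag, ^ matches the start of each line.
Lines: ['bin', 'tap', 'map', 'fun']
Checking which lines start with 'c':
  Line 1: 'bin' -> no
  Line 2: 'tap' -> no
  Line 3: 'map' -> no
  Line 4: 'fun' -> no
Matching lines: []
Count: 0

0


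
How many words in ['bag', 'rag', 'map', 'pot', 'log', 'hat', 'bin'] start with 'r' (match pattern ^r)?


Pattern ^r anchors to start of word. Check which words begin with 'r':
  'bag' -> no
  'rag' -> MATCH (starts with 'r')
  'map' -> no
  'pot' -> no
  'log' -> no
  'hat' -> no
  'bin' -> no
Matching words: ['rag']
Count: 1

1


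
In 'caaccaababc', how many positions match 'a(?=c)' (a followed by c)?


Lookahead 'a(?=c)' matches 'a' only when followed by 'c'.
String: 'caaccaababc'
Checking each position where char is 'a':
  pos 1: 'a' -> no (next='a')
  pos 2: 'a' -> MATCH (next='c')
  pos 5: 'a' -> no (next='a')
  pos 6: 'a' -> no (next='b')
  pos 8: 'a' -> no (next='b')
Matching positions: [2]
Count: 1

1


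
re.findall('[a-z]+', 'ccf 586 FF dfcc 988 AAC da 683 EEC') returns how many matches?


Pattern '[a-z]+' finds one or more lowercase letters.
Text: 'ccf 586 FF dfcc 988 AAC da 683 EEC'
Scanning for matches:
  Match 1: 'ccf'
  Match 2: 'dfcc'
  Match 3: 'da'
Total matches: 3

3


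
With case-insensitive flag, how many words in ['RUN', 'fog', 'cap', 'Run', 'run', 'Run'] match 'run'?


Case-insensitive matching: compare each word's lowercase form to 'run'.
  'RUN' -> lower='run' -> MATCH
  'fog' -> lower='fog' -> no
  'cap' -> lower='cap' -> no
  'Run' -> lower='run' -> MATCH
  'run' -> lower='run' -> MATCH
  'Run' -> lower='run' -> MATCH
Matches: ['RUN', 'Run', 'run', 'Run']
Count: 4

4


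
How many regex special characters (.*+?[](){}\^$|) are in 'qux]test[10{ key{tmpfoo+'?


Regex special characters are: . * + ? [ ] ( ) { } \ ^ $ |
Scanning 'qux]test[10{ key{tmpfoo+':
  pos 3: ']' -> SPECIAL
  pos 8: '[' -> SPECIAL
  pos 11: '{' -> SPECIAL
  pos 16: '{' -> SPECIAL
  pos 23: '+' -> SPECIAL
Special chars found: [']', '[', '{', '{', '+']
Total: 5

5


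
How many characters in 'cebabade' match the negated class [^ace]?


Negated class [^ace] matches any char NOT in {a, c, e}
Scanning 'cebabade':
  pos 0: 'c' -> no (excluded)
  pos 1: 'e' -> no (excluded)
  pos 2: 'b' -> MATCH
  pos 3: 'a' -> no (excluded)
  pos 4: 'b' -> MATCH
  pos 5: 'a' -> no (excluded)
  pos 6: 'd' -> MATCH
  pos 7: 'e' -> no (excluded)
Total matches: 3

3


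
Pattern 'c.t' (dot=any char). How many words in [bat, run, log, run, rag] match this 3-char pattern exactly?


Pattern 'c.t' means: starts with 'c', any single char, ends with 't'.
Checking each word (must be exactly 3 chars):
  'bat' (len=3): no
  'run' (len=3): no
  'log' (len=3): no
  'run' (len=3): no
  'rag' (len=3): no
Matching words: []
Total: 0

0


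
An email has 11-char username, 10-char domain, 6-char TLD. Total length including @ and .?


An email address has format: username@domain.tld
Username length: 11
'@' character: 1
Domain length: 10
'.' character: 1
TLD length: 6
Total = 11 + 1 + 10 + 1 + 6 = 29

29


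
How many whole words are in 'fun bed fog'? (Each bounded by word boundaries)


Word boundaries (\b) mark the start/end of each word.
Text: 'fun bed fog'
Splitting by whitespace:
  Word 1: 'fun'
  Word 2: 'bed'
  Word 3: 'fog'
Total whole words: 3

3


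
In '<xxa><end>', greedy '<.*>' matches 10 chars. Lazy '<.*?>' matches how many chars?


Greedy '<.*>' tries to match as MUCH as possible.
Lazy '<.*?>' tries to match as LITTLE as possible.

String: '<xxa><end>'
Greedy '<.*>' starts at first '<' and extends to the LAST '>': '<xxa><end>' (10 chars)
Lazy '<.*?>' starts at first '<' and stops at the FIRST '>': '<xxa>' (5 chars)

5


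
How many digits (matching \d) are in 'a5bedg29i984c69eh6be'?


\d matches any digit 0-9.
Scanning 'a5bedg29i984c69eh6be':
  pos 1: '5' -> DIGIT
  pos 6: '2' -> DIGIT
  pos 7: '9' -> DIGIT
  pos 9: '9' -> DIGIT
  pos 10: '8' -> DIGIT
  pos 11: '4' -> DIGIT
  pos 13: '6' -> DIGIT
  pos 14: '9' -> DIGIT
  pos 17: '6' -> DIGIT
Digits found: ['5', '2', '9', '9', '8', '4', '6', '9', '6']
Total: 9

9


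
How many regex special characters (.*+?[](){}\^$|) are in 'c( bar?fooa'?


Regex special characters are: . * + ? [ ] ( ) { } \ ^ $ |
Scanning 'c( bar?fooa':
  pos 1: '(' -> SPECIAL
  pos 6: '?' -> SPECIAL
Special chars found: ['(', '?']
Total: 2

2


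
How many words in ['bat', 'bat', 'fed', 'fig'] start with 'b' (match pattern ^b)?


Pattern ^b anchors to start of word. Check which words begin with 'b':
  'bat' -> MATCH (starts with 'b')
  'bat' -> MATCH (starts with 'b')
  'fed' -> no
  'fig' -> no
Matching words: ['bat', 'bat']
Count: 2

2


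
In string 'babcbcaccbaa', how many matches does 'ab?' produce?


Pattern 'ab?' matches 'a' optionally followed by 'b'.
String: 'babcbcaccbaa'
Scanning left to right for 'a' then checking next char:
  Match 1: 'ab' (a followed by b)
  Match 2: 'a' (a not followed by b)
  Match 3: 'a' (a not followed by b)
  Match 4: 'a' (a not followed by b)
Total matches: 4

4


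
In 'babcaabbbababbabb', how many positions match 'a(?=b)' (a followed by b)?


Lookahead 'a(?=b)' matches 'a' only when followed by 'b'.
String: 'babcaabbbababbabb'
Checking each position where char is 'a':
  pos 1: 'a' -> MATCH (next='b')
  pos 4: 'a' -> no (next='a')
  pos 5: 'a' -> MATCH (next='b')
  pos 9: 'a' -> MATCH (next='b')
  pos 11: 'a' -> MATCH (next='b')
  pos 14: 'a' -> MATCH (next='b')
Matching positions: [1, 5, 9, 11, 14]
Count: 5

5


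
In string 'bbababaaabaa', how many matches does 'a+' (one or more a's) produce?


Pattern 'a+' matches one or more consecutive a's.
String: 'bbababaaabaa'
Scanning for runs of a:
  Match 1: 'a' (length 1)
  Match 2: 'a' (length 1)
  Match 3: 'aaa' (length 3)
  Match 4: 'aa' (length 2)
Total matches: 4

4


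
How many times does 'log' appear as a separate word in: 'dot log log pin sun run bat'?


Scanning each word for exact match 'log':
  Word 1: 'dot' -> no
  Word 2: 'log' -> MATCH
  Word 3: 'log' -> MATCH
  Word 4: 'pin' -> no
  Word 5: 'sun' -> no
  Word 6: 'run' -> no
  Word 7: 'bat' -> no
Total matches: 2

2


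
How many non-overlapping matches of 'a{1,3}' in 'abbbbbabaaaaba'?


Pattern 'a{1,3}' matches between 1 and 3 consecutive a's (greedy).
String: 'abbbbbabaaaaba'
Finding runs of a's and applying greedy matching:
  Run at pos 0: 'a' (length 1)
  Run at pos 6: 'a' (length 1)
  Run at pos 8: 'aaaa' (length 4)
  Run at pos 13: 'a' (length 1)
Matches: ['a', 'a', 'aaa', 'a', 'a']
Count: 5

5


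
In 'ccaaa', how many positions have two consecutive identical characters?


Looking for consecutive identical characters in 'ccaaa':
  pos 0-1: 'c' vs 'c' -> MATCH ('cc')
  pos 1-2: 'c' vs 'a' -> different
  pos 2-3: 'a' vs 'a' -> MATCH ('aa')
  pos 3-4: 'a' vs 'a' -> MATCH ('aa')
Consecutive identical pairs: ['cc', 'aa', 'aa']
Count: 3

3


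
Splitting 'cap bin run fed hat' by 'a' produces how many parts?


Splitting by 'a' breaks the string at each occurrence of the separator.
Text: 'cap bin run fed hat'
Parts after split:
  Part 1: 'c'
  Part 2: 'p bin run fed h'
  Part 3: 't'
Total parts: 3

3


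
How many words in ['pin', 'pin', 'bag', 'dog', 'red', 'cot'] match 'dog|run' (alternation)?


Alternation 'dog|run' matches either 'dog' or 'run'.
Checking each word:
  'pin' -> no
  'pin' -> no
  'bag' -> no
  'dog' -> MATCH
  'red' -> no
  'cot' -> no
Matches: ['dog']
Count: 1

1


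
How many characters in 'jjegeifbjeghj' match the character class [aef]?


Character class [aef] matches any of: {a, e, f}
Scanning string 'jjegeifbjeghj' character by character:
  pos 0: 'j' -> no
  pos 1: 'j' -> no
  pos 2: 'e' -> MATCH
  pos 3: 'g' -> no
  pos 4: 'e' -> MATCH
  pos 5: 'i' -> no
  pos 6: 'f' -> MATCH
  pos 7: 'b' -> no
  pos 8: 'j' -> no
  pos 9: 'e' -> MATCH
  pos 10: 'g' -> no
  pos 11: 'h' -> no
  pos 12: 'j' -> no
Total matches: 4

4


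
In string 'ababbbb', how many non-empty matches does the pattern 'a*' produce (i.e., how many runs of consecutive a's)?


Pattern 'a*' matches zero or more a's. We want non-empty runs of consecutive a's.
String: 'ababbbb'
Walking through the string to find runs of a's:
  Run 1: positions 0-0 -> 'a'
  Run 2: positions 2-2 -> 'a'
Non-empty runs found: ['a', 'a']
Count: 2

2


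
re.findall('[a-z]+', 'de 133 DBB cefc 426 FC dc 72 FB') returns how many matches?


Pattern '[a-z]+' finds one or more lowercase letters.
Text: 'de 133 DBB cefc 426 FC dc 72 FB'
Scanning for matches:
  Match 1: 'de'
  Match 2: 'cefc'
  Match 3: 'dc'
Total matches: 3

3


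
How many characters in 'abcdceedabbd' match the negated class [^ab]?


Negated class [^ab] matches any char NOT in {a, b}
Scanning 'abcdceedabbd':
  pos 0: 'a' -> no (excluded)
  pos 1: 'b' -> no (excluded)
  pos 2: 'c' -> MATCH
  pos 3: 'd' -> MATCH
  pos 4: 'c' -> MATCH
  pos 5: 'e' -> MATCH
  pos 6: 'e' -> MATCH
  pos 7: 'd' -> MATCH
  pos 8: 'a' -> no (excluded)
  pos 9: 'b' -> no (excluded)
  pos 10: 'b' -> no (excluded)
  pos 11: 'd' -> MATCH
Total matches: 7

7


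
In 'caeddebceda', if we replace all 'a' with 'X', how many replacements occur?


re.sub('a', 'X', text) replaces every occurrence of 'a' with 'X'.
Text: 'caeddebceda'
Scanning for 'a':
  pos 1: 'a' -> replacement #1
  pos 10: 'a' -> replacement #2
Total replacements: 2

2


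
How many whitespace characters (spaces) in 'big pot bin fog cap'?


\s matches whitespace characters (spaces, tabs, etc.).
Text: 'big pot bin fog cap'
This text has 5 words separated by spaces.
Number of spaces = number of words - 1 = 5 - 1 = 4

4


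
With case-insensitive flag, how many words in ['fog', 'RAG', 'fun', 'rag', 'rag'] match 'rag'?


Case-insensitive matching: compare each word's lowercase form to 'rag'.
  'fog' -> lower='fog' -> no
  'RAG' -> lower='rag' -> MATCH
  'fun' -> lower='fun' -> no
  'rag' -> lower='rag' -> MATCH
  'rag' -> lower='rag' -> MATCH
Matches: ['RAG', 'rag', 'rag']
Count: 3

3


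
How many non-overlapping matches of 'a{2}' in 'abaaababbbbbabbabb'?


Pattern 'a{2}' matches exactly 2 consecutive a's (greedy, non-overlapping).
String: 'abaaababbbbbabbabb'
Scanning for runs of a's:
  Run at pos 0: 'a' (length 1) -> 0 match(es)
  Run at pos 2: 'aaa' (length 3) -> 1 match(es)
  Run at pos 6: 'a' (length 1) -> 0 match(es)
  Run at pos 12: 'a' (length 1) -> 0 match(es)
  Run at pos 15: 'a' (length 1) -> 0 match(es)
Matches found: ['aa']
Total: 1

1
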